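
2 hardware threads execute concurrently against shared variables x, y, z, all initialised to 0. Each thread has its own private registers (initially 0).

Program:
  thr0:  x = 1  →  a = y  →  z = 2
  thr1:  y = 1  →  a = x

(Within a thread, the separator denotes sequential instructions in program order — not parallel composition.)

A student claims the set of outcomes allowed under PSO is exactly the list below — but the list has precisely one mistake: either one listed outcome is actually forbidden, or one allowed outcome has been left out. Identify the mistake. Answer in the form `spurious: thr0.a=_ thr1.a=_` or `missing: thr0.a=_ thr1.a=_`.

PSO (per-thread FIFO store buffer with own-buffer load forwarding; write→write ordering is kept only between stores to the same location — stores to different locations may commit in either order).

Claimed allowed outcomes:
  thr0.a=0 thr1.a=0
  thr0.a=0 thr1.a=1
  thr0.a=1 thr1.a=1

missing: thr0.a=1 thr1.a=0

outcome vector order: (thr0.a,thr1.a)
[PSO] allowed = {<0 0> <0 1> <1 0> <1 1>}
PSO∖claimed = {<1 0>}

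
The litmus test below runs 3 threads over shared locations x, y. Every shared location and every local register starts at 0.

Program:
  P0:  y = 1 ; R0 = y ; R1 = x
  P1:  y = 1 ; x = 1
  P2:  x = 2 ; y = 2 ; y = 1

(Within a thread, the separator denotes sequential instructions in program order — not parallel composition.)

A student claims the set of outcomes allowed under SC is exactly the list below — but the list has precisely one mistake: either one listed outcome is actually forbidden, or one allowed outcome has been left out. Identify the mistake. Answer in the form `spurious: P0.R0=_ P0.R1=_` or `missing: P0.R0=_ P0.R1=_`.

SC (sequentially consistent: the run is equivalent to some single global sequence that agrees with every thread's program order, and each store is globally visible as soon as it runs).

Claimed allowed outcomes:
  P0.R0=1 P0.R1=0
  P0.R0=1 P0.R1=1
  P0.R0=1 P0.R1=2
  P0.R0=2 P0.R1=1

missing: P0.R0=2 P0.R1=2

outcome vector order: (P0.R0,P0.R1)
[SC] allowed = {(1,0) (1,1) (1,2) (2,1) (2,2)}
SC∖claimed = {(2,2)}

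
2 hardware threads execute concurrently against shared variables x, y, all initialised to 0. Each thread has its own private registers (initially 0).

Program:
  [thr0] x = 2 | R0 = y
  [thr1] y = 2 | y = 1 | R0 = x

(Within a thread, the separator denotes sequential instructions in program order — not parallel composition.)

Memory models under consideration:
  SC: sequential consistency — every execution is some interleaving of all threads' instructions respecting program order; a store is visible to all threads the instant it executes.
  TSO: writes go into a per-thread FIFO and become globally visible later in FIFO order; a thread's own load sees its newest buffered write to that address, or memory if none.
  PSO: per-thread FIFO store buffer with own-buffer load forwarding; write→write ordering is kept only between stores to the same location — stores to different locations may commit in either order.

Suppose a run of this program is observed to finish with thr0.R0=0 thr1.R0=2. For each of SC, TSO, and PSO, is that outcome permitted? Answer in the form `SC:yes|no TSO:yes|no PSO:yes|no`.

outcome vector order: (thr0.R0,thr1.R0)
under SC → <0 2>; <1 0>; <1 2>; <2 2>
under TSO → <0 0>; <0 2>; <1 0>; <1 2>; <2 0>; <2 2>
under PSO → <0 0>; <0 2>; <1 0>; <1 2>; <2 0>; <2 2>
target <0 2> ∈ {SC,TSO,PSO}

SC:yes TSO:yes PSO:yes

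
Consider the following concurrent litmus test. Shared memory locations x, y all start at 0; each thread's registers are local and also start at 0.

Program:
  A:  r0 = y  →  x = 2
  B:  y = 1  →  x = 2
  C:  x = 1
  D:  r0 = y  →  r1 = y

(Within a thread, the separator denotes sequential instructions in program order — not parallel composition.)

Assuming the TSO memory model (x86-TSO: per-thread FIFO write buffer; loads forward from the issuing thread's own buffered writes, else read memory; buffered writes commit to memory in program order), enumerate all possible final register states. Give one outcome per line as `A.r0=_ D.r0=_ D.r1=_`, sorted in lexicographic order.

A.r0=0 D.r0=0 D.r1=0
A.r0=0 D.r0=0 D.r1=1
A.r0=0 D.r0=1 D.r1=1
A.r0=1 D.r0=0 D.r1=0
A.r0=1 D.r0=0 D.r1=1
A.r0=1 D.r0=1 D.r1=1

outcome vector order: (A.r0,D.r0,D.r1)
|TSO outcomes| = 6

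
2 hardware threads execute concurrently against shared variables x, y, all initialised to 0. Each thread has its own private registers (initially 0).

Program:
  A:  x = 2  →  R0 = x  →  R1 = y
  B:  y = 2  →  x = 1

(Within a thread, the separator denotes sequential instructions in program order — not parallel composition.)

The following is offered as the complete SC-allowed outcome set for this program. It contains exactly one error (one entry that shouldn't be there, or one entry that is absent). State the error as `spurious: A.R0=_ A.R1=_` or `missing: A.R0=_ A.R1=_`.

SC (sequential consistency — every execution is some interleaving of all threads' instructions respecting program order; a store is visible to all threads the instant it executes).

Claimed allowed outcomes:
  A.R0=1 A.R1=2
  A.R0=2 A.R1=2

missing: A.R0=2 A.R1=0

outcome vector order: (A.R0,A.R1)
[SC] allowed = {1/2; 2/0; 2/2}
SC∖claimed = {2/0}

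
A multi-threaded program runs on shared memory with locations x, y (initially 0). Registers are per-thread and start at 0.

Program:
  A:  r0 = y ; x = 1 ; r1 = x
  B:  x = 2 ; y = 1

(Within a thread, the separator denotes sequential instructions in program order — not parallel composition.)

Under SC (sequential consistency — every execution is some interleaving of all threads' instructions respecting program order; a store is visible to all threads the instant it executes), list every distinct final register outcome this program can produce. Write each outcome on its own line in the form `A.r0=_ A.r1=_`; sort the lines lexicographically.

outcome vector order: (A.r0,A.r1)
|SC outcomes| = 3

A.r0=0 A.r1=1
A.r0=0 A.r1=2
A.r0=1 A.r1=1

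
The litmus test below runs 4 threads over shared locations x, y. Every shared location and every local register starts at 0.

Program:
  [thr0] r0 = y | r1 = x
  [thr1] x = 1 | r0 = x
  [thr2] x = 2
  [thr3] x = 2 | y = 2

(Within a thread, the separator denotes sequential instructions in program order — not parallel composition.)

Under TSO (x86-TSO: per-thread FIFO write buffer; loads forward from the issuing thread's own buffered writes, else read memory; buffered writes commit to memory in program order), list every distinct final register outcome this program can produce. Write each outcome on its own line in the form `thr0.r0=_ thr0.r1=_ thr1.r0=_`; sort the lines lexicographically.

thr0.r0=0 thr0.r1=0 thr1.r0=1
thr0.r0=0 thr0.r1=0 thr1.r0=2
thr0.r0=0 thr0.r1=1 thr1.r0=1
thr0.r0=0 thr0.r1=1 thr1.r0=2
thr0.r0=0 thr0.r1=2 thr1.r0=1
thr0.r0=0 thr0.r1=2 thr1.r0=2
thr0.r0=2 thr0.r1=1 thr1.r0=1
thr0.r0=2 thr0.r1=1 thr1.r0=2
thr0.r0=2 thr0.r1=2 thr1.r0=1
thr0.r0=2 thr0.r1=2 thr1.r0=2

outcome vector order: (thr0.r0,thr0.r1,thr1.r0)
|TSO outcomes| = 10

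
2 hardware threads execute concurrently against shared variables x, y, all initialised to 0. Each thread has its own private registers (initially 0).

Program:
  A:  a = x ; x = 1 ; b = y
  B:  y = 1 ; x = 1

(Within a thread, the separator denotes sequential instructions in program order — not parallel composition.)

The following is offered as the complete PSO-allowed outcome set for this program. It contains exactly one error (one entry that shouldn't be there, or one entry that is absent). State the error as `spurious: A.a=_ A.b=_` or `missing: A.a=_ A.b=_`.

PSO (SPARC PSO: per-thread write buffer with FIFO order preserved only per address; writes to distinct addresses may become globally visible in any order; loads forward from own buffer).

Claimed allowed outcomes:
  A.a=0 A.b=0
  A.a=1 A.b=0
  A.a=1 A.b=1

outcome vector order: (A.a,A.b)
under PSO → 0/0; 0/1; 1/0; 1/1
PSO∖claimed = {0/1}

missing: A.a=0 A.b=1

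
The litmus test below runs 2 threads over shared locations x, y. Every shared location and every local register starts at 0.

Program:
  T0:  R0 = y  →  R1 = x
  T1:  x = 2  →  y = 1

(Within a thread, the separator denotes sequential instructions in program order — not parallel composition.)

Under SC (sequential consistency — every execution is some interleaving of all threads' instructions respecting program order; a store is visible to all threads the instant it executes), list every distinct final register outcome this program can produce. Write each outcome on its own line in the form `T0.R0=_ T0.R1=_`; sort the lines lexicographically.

outcome vector order: (T0.R0,T0.R1)
|SC outcomes| = 3

T0.R0=0 T0.R1=0
T0.R0=0 T0.R1=2
T0.R0=1 T0.R1=2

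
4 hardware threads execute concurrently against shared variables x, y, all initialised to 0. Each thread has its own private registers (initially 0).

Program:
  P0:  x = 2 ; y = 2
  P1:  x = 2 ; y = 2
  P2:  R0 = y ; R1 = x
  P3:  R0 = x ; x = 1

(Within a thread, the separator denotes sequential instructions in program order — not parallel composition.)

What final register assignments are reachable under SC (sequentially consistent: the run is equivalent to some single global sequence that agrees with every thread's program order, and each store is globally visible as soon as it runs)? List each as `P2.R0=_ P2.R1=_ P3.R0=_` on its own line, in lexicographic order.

outcome vector order: (P2.R0,P2.R1,P3.R0)
|SC outcomes| = 10

P2.R0=0 P2.R1=0 P3.R0=0
P2.R0=0 P2.R1=0 P3.R0=2
P2.R0=0 P2.R1=1 P3.R0=0
P2.R0=0 P2.R1=1 P3.R0=2
P2.R0=0 P2.R1=2 P3.R0=0
P2.R0=0 P2.R1=2 P3.R0=2
P2.R0=2 P2.R1=1 P3.R0=0
P2.R0=2 P2.R1=1 P3.R0=2
P2.R0=2 P2.R1=2 P3.R0=0
P2.R0=2 P2.R1=2 P3.R0=2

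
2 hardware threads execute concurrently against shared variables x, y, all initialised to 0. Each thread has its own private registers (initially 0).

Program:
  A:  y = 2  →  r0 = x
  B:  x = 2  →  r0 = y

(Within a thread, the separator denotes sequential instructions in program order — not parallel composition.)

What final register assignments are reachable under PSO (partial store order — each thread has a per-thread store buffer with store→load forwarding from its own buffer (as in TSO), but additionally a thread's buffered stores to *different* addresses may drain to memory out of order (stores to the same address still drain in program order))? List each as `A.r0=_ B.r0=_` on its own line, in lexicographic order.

A.r0=0 B.r0=0
A.r0=0 B.r0=2
A.r0=2 B.r0=0
A.r0=2 B.r0=2

outcome vector order: (A.r0,B.r0)
|PSO outcomes| = 4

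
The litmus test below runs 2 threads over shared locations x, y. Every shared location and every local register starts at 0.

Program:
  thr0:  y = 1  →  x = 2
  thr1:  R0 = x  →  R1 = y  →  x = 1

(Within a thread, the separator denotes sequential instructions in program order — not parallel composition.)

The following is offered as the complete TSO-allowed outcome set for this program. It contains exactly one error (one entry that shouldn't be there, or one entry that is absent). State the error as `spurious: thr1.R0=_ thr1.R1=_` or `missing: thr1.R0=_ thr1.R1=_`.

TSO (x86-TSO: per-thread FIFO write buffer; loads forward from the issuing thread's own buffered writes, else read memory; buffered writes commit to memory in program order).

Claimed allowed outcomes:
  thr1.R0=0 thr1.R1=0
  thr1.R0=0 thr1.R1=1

missing: thr1.R0=2 thr1.R1=1

outcome vector order: (thr1.R0,thr1.R1)
TSO (3): 0/0; 0/1; 2/1
TSO∖claimed = {2/1}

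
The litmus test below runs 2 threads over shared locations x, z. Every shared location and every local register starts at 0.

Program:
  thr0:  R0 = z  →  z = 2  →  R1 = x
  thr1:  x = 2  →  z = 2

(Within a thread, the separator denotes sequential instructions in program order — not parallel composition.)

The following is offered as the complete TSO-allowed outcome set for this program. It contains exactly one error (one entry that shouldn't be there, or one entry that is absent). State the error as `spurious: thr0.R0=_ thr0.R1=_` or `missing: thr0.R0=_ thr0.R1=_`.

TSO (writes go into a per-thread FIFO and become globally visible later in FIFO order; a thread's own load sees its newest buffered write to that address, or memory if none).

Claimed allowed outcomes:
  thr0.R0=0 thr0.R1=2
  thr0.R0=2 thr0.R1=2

missing: thr0.R0=0 thr0.R1=0

outcome vector order: (thr0.R0,thr0.R1)
TSO: 3 outcomes — {(0,0); (0,2); (2,2)}
TSO∖claimed = {(0,0)}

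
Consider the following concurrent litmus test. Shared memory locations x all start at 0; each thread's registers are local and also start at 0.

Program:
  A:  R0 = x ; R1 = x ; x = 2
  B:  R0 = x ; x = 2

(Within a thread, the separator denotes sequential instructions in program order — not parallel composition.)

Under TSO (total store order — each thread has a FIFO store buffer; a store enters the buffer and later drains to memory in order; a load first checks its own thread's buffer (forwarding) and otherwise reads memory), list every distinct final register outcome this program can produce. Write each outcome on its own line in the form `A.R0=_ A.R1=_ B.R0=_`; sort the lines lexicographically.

A.R0=0 A.R1=0 B.R0=0
A.R0=0 A.R1=0 B.R0=2
A.R0=0 A.R1=2 B.R0=0
A.R0=2 A.R1=2 B.R0=0

outcome vector order: (A.R0,A.R1,B.R0)
|TSO outcomes| = 4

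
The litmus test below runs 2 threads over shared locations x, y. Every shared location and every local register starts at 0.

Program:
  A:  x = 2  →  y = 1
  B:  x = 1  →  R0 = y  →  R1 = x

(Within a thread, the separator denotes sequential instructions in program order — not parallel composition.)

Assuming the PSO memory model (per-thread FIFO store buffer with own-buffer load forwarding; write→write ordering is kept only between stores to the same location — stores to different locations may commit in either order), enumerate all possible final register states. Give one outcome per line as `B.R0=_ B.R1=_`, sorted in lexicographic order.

B.R0=0 B.R1=1
B.R0=0 B.R1=2
B.R0=1 B.R1=1
B.R0=1 B.R1=2

outcome vector order: (B.R0,B.R1)
|PSO outcomes| = 4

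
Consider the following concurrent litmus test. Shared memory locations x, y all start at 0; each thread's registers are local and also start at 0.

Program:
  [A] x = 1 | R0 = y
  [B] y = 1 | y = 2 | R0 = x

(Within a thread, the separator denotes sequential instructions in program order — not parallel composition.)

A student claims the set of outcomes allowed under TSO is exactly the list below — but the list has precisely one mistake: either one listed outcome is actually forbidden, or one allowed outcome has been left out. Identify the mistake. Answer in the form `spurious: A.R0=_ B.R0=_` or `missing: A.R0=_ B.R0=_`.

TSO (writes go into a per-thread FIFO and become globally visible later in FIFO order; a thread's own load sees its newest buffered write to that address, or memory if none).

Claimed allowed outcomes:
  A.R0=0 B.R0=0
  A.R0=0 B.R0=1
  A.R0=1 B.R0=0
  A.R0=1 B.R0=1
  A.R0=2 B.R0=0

outcome vector order: (A.R0,B.R0)
TSO: 6 outcomes — {<0 0> <0 1> <1 0> <1 1> <2 0> <2 1>}
TSO∖claimed = {<2 1>}

missing: A.R0=2 B.R0=1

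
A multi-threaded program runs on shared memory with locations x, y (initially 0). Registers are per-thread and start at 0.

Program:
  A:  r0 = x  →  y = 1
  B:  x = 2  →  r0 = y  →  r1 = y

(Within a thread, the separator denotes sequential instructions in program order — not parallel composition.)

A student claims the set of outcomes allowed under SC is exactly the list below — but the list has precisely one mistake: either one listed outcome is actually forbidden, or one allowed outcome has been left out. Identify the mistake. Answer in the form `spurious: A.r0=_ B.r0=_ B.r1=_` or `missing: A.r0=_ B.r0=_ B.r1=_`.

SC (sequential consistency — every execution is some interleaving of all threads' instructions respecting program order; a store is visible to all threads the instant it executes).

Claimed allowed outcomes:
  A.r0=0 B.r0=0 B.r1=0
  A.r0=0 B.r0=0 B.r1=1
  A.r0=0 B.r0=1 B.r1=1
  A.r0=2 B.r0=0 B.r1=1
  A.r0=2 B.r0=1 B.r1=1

missing: A.r0=2 B.r0=0 B.r1=0

outcome vector order: (A.r0,B.r0,B.r1)
SC (6): 0/0/0, 0/0/1, 0/1/1, 2/0/0, 2/0/1, 2/1/1
SC∖claimed = {2/0/0}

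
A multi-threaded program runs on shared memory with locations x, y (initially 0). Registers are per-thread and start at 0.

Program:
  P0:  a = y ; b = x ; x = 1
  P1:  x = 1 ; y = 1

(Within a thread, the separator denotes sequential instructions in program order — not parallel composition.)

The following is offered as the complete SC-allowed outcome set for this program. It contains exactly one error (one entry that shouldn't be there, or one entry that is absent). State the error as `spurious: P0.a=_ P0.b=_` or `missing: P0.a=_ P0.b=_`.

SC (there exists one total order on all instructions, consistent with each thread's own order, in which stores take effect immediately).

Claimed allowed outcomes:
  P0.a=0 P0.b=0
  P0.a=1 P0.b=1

outcome vector order: (P0.a,P0.b)
SC (3): (0,0); (0,1); (1,1)
SC∖claimed = {(0,1)}

missing: P0.a=0 P0.b=1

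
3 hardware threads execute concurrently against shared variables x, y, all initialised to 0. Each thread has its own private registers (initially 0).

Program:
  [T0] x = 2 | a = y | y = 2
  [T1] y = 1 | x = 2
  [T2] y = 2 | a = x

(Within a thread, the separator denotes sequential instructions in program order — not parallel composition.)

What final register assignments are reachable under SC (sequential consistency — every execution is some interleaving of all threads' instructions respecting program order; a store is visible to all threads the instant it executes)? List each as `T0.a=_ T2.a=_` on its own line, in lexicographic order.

T0.a=0 T2.a=2
T0.a=1 T2.a=0
T0.a=1 T2.a=2
T0.a=2 T2.a=0
T0.a=2 T2.a=2

outcome vector order: (T0.a,T2.a)
|SC outcomes| = 5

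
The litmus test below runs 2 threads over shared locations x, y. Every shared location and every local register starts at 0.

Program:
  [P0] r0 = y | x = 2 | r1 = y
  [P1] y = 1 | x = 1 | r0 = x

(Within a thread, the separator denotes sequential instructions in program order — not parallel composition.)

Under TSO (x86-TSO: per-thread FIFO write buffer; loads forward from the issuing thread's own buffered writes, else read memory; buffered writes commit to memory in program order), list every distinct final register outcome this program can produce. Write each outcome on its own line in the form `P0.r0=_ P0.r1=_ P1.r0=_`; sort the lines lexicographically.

P0.r0=0 P0.r1=0 P1.r0=1
P0.r0=0 P0.r1=0 P1.r0=2
P0.r0=0 P0.r1=1 P1.r0=1
P0.r0=0 P0.r1=1 P1.r0=2
P0.r0=1 P0.r1=1 P1.r0=1
P0.r0=1 P0.r1=1 P1.r0=2

outcome vector order: (P0.r0,P0.r1,P1.r0)
|TSO outcomes| = 6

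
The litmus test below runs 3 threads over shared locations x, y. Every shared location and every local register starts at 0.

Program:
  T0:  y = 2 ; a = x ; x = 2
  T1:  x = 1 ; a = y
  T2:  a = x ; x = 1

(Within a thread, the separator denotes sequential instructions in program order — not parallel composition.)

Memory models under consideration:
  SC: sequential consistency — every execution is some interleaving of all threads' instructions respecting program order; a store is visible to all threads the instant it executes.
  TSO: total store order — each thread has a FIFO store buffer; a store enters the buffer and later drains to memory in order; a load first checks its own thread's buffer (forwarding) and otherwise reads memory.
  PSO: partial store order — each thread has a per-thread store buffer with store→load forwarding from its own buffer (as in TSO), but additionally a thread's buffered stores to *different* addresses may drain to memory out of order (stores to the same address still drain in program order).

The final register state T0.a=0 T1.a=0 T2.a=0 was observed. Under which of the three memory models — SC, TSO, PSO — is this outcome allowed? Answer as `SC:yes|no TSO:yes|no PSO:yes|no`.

SC:no TSO:yes PSO:yes

outcome vector order: (T0.a,T1.a,T2.a)
under SC → 020 021 022 100 101 102 120 121 122
under TSO → 000 001 002 020 021 022 100 101 102 120 121 122
under PSO → 000 001 002 020 021 022 100 101 102 120 121 122
target 000 ∈ {TSO,PSO}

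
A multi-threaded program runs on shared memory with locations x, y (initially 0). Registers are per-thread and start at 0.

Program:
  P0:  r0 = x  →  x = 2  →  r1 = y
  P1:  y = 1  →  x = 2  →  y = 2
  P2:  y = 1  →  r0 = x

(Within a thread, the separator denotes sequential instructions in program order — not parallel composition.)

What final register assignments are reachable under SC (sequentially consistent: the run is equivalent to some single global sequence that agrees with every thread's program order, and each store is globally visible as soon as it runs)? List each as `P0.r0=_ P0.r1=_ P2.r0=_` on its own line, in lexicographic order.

P0.r0=0 P0.r1=0 P2.r0=2
P0.r0=0 P0.r1=1 P2.r0=0
P0.r0=0 P0.r1=1 P2.r0=2
P0.r0=0 P0.r1=2 P2.r0=0
P0.r0=0 P0.r1=2 P2.r0=2
P0.r0=2 P0.r1=1 P2.r0=0
P0.r0=2 P0.r1=1 P2.r0=2
P0.r0=2 P0.r1=2 P2.r0=0
P0.r0=2 P0.r1=2 P2.r0=2

outcome vector order: (P0.r0,P0.r1,P2.r0)
|SC outcomes| = 9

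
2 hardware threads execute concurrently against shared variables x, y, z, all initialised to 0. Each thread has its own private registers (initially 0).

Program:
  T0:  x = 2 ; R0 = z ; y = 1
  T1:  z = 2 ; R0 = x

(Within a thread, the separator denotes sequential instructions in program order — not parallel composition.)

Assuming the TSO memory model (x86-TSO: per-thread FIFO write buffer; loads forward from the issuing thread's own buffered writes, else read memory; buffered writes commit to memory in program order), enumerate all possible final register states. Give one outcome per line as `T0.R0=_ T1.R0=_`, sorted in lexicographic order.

outcome vector order: (T0.R0,T1.R0)
|TSO outcomes| = 4

T0.R0=0 T1.R0=0
T0.R0=0 T1.R0=2
T0.R0=2 T1.R0=0
T0.R0=2 T1.R0=2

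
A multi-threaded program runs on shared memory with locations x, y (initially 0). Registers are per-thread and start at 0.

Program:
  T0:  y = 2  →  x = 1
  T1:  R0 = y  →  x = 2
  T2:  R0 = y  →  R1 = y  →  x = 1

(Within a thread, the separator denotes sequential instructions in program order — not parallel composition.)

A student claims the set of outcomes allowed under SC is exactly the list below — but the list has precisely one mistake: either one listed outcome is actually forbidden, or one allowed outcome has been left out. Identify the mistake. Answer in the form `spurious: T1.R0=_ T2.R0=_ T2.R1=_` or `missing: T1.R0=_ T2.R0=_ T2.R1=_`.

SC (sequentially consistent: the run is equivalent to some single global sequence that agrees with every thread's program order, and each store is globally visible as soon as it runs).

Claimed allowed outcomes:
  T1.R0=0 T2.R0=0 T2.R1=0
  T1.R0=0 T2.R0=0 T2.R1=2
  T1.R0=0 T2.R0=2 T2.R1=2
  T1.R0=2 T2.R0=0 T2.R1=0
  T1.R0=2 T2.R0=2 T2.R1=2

outcome vector order: (T1.R0,T2.R0,T2.R1)
under SC → (0,0,0), (0,0,2), (0,2,2), (2,0,0), (2,0,2), (2,2,2)
SC∖claimed = {(2,0,2)}

missing: T1.R0=2 T2.R0=0 T2.R1=2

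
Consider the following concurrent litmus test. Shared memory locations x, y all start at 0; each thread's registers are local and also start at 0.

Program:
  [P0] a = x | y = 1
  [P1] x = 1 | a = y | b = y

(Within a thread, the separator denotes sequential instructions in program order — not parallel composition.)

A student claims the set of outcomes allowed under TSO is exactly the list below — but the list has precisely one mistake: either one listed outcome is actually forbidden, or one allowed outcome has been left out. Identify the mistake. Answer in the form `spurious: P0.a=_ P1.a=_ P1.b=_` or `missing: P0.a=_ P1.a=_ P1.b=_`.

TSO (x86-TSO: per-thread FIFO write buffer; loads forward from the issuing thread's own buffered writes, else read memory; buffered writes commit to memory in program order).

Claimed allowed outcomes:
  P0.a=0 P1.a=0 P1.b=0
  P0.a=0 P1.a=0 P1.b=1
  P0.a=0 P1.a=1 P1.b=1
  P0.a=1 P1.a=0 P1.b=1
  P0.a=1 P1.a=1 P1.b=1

missing: P0.a=1 P1.a=0 P1.b=0

outcome vector order: (P0.a,P1.a,P1.b)
TSO: 6 outcomes — {<0 0 0>; <0 0 1>; <0 1 1>; <1 0 0>; <1 0 1>; <1 1 1>}
TSO∖claimed = {<1 0 0>}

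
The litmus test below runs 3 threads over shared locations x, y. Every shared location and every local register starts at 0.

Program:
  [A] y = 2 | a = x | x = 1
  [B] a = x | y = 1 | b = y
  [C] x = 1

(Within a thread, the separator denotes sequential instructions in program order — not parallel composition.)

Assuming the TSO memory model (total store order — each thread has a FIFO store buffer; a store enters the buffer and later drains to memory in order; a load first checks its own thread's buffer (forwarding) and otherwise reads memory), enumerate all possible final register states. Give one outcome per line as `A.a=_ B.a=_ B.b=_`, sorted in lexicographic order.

outcome vector order: (A.a,B.a,B.b)
|TSO outcomes| = 8

A.a=0 B.a=0 B.b=1
A.a=0 B.a=0 B.b=2
A.a=0 B.a=1 B.b=1
A.a=0 B.a=1 B.b=2
A.a=1 B.a=0 B.b=1
A.a=1 B.a=0 B.b=2
A.a=1 B.a=1 B.b=1
A.a=1 B.a=1 B.b=2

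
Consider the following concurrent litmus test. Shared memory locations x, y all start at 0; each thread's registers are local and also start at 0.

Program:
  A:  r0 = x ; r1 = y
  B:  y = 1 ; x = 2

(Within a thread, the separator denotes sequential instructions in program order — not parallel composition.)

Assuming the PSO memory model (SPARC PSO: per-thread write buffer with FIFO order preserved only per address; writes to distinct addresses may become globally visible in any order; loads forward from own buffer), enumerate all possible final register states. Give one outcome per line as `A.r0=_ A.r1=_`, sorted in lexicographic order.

A.r0=0 A.r1=0
A.r0=0 A.r1=1
A.r0=2 A.r1=0
A.r0=2 A.r1=1

outcome vector order: (A.r0,A.r1)
|PSO outcomes| = 4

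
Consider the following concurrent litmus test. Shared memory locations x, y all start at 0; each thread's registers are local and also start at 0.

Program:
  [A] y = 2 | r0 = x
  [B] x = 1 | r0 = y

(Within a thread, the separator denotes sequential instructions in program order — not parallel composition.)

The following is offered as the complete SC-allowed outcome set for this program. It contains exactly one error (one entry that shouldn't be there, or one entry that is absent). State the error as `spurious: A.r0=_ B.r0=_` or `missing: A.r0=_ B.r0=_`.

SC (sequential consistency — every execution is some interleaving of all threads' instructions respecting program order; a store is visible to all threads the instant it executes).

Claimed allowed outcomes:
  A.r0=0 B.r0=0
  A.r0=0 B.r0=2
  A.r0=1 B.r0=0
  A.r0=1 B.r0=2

spurious: A.r0=0 B.r0=0

outcome vector order: (A.r0,B.r0)
under SC → 02 10 12
claimed∖SC = {00}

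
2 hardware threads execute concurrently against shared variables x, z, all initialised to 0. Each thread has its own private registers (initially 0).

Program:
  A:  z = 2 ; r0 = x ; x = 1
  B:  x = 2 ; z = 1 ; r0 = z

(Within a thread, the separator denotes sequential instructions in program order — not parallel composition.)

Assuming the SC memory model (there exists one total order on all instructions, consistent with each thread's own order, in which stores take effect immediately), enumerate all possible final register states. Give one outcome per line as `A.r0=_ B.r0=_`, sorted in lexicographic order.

A.r0=0 B.r0=1
A.r0=2 B.r0=1
A.r0=2 B.r0=2

outcome vector order: (A.r0,B.r0)
|SC outcomes| = 3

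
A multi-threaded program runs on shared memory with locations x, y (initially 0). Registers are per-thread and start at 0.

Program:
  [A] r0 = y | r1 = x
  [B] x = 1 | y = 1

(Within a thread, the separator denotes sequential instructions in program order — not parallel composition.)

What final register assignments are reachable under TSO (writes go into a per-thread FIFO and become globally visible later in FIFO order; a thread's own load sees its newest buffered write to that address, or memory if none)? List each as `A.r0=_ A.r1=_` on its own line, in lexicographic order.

outcome vector order: (A.r0,A.r1)
|TSO outcomes| = 3

A.r0=0 A.r1=0
A.r0=0 A.r1=1
A.r0=1 A.r1=1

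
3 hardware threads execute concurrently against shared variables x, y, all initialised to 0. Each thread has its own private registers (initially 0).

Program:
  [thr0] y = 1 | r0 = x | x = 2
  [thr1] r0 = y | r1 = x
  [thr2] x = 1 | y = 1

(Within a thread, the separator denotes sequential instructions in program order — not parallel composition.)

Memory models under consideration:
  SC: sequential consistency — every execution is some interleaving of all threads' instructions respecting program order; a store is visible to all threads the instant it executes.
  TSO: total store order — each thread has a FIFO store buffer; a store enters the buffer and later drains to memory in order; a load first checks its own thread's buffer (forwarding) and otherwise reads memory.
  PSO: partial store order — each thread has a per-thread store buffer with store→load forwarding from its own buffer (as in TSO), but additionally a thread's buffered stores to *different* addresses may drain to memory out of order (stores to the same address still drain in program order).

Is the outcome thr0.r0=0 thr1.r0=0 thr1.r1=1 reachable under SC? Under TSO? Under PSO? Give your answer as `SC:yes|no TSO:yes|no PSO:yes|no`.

outcome vector order: (thr0.r0,thr1.r0,thr1.r1)
under SC → (0,0,0), (0,0,1), (0,0,2), (0,1,0), (0,1,1), (0,1,2), (1,0,0), (1,0,1), (1,0,2), (1,1,0), (1,1,1), (1,1,2)
under TSO → (0,0,0), (0,0,1), (0,0,2), (0,1,0), (0,1,1), (0,1,2), (1,0,0), (1,0,1), (1,0,2), (1,1,0), (1,1,1), (1,1,2)
under PSO → (0,0,0), (0,0,1), (0,0,2), (0,1,0), (0,1,1), (0,1,2), (1,0,0), (1,0,1), (1,0,2), (1,1,0), (1,1,1), (1,1,2)
target (0,0,1) ∈ {SC,TSO,PSO}

SC:yes TSO:yes PSO:yes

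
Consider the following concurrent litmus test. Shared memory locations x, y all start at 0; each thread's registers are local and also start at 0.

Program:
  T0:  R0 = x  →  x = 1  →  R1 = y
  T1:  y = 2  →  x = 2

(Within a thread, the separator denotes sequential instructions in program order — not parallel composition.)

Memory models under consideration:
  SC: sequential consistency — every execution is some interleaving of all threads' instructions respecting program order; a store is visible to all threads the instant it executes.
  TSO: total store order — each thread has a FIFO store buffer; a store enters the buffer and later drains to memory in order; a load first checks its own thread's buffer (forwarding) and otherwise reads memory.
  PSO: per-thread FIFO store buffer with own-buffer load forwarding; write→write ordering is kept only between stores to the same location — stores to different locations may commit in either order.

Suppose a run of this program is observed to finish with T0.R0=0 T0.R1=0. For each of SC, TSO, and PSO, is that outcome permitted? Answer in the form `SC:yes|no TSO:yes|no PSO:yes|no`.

outcome vector order: (T0.R0,T0.R1)
SC: 3 outcomes — {0/0 0/2 2/2}
TSO: 3 outcomes — {0/0 0/2 2/2}
PSO: 4 outcomes — {0/0 0/2 2/0 2/2}
target 0/0 ∈ {SC,TSO,PSO}

SC:yes TSO:yes PSO:yes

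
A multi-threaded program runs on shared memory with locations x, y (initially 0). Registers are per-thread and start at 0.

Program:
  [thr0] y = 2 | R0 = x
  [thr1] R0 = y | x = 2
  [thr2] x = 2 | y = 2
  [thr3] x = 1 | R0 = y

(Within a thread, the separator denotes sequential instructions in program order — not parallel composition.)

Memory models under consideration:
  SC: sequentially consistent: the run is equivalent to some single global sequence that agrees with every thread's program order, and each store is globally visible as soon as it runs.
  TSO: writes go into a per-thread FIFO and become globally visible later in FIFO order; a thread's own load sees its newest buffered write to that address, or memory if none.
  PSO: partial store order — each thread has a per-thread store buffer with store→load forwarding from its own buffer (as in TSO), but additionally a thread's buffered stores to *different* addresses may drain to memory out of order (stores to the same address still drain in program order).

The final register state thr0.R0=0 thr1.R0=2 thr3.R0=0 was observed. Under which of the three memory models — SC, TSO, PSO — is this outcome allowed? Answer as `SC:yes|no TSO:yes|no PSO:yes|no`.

SC:no TSO:yes PSO:yes

outcome vector order: (thr0.R0,thr1.R0,thr3.R0)
SC (10): 002 022 100 102 120 122 200 202 220 222
TSO (12): 000 002 020 022 100 102 120 122 200 202 220 222
PSO (12): 000 002 020 022 100 102 120 122 200 202 220 222
target 020 ∈ {TSO,PSO}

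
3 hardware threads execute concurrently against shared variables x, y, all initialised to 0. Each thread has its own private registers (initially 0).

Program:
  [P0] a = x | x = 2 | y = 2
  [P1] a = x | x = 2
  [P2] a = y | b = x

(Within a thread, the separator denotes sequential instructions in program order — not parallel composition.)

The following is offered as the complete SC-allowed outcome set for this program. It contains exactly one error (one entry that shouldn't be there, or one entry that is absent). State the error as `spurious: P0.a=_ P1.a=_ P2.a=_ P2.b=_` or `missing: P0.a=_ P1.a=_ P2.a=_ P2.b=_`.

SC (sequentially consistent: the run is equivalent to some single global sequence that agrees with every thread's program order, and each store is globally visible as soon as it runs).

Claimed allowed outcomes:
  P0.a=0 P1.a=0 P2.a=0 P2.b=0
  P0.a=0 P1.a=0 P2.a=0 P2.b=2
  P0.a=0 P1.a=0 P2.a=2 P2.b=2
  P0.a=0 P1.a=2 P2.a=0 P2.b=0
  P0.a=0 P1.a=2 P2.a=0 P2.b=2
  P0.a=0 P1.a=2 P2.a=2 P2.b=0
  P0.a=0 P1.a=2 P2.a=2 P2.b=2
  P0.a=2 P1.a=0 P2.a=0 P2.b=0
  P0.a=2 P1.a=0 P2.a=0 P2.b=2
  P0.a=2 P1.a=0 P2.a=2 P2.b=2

spurious: P0.a=0 P1.a=2 P2.a=2 P2.b=0

outcome vector order: (P0.a,P1.a,P2.a,P2.b)
SC (9): (0,0,0,0) (0,0,0,2) (0,0,2,2) (0,2,0,0) (0,2,0,2) (0,2,2,2) (2,0,0,0) (2,0,0,2) (2,0,2,2)
claimed∖SC = {(0,2,2,0)}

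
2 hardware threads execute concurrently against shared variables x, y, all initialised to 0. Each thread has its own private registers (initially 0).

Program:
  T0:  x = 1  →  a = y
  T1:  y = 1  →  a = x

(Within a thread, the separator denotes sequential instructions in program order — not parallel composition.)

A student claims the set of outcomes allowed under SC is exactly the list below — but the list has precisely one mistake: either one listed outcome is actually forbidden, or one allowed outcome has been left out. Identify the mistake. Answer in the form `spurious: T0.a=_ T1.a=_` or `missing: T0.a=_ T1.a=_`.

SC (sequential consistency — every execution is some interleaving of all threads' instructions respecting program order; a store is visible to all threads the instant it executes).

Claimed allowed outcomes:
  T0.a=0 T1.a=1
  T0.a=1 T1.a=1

missing: T0.a=1 T1.a=0

outcome vector order: (T0.a,T1.a)
[SC] allowed = {0/1, 1/0, 1/1}
SC∖claimed = {1/0}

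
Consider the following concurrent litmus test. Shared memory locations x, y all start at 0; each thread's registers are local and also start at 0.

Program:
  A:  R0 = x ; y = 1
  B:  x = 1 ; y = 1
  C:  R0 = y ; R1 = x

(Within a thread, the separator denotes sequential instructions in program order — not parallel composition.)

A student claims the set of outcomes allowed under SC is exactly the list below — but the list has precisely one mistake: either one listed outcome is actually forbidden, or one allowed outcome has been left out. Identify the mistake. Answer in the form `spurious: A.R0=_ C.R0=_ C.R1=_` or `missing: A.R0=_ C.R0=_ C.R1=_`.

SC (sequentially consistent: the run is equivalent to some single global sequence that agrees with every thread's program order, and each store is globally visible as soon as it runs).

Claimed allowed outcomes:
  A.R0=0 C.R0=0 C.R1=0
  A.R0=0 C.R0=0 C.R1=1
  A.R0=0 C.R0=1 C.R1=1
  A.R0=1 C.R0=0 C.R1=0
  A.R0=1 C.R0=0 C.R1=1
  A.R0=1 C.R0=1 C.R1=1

missing: A.R0=0 C.R0=1 C.R1=0

outcome vector order: (A.R0,C.R0,C.R1)
SC (7): <0 0 0> <0 0 1> <0 1 0> <0 1 1> <1 0 0> <1 0 1> <1 1 1>
SC∖claimed = {<0 1 0>}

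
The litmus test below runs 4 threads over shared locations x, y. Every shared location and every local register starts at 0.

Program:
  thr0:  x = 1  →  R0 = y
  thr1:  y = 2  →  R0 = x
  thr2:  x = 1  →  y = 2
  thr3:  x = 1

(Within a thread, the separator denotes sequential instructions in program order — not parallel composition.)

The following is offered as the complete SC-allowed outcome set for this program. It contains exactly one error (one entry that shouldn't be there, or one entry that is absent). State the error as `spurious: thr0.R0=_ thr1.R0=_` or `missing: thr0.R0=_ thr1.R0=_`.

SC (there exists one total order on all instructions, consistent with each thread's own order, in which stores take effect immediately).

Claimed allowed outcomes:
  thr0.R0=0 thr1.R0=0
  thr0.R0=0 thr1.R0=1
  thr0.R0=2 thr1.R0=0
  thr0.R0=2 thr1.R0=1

outcome vector order: (thr0.R0,thr1.R0)
under SC → 0/1 2/0 2/1
claimed∖SC = {0/0}

spurious: thr0.R0=0 thr1.R0=0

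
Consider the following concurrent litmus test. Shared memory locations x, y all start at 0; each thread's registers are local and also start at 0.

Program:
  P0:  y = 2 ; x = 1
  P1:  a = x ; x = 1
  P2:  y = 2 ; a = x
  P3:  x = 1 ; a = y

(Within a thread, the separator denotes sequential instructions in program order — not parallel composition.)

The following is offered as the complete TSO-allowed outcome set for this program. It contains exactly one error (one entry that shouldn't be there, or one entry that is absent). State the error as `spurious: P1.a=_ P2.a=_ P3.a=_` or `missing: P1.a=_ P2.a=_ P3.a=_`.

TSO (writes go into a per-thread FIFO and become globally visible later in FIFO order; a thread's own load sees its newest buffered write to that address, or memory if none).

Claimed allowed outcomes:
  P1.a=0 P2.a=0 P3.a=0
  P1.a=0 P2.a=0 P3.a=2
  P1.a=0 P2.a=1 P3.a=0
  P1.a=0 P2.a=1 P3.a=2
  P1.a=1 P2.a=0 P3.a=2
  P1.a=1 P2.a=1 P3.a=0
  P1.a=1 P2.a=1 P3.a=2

missing: P1.a=1 P2.a=0 P3.a=0

outcome vector order: (P1.a,P2.a,P3.a)
[TSO] allowed = {000; 002; 010; 012; 100; 102; 110; 112}
TSO∖claimed = {100}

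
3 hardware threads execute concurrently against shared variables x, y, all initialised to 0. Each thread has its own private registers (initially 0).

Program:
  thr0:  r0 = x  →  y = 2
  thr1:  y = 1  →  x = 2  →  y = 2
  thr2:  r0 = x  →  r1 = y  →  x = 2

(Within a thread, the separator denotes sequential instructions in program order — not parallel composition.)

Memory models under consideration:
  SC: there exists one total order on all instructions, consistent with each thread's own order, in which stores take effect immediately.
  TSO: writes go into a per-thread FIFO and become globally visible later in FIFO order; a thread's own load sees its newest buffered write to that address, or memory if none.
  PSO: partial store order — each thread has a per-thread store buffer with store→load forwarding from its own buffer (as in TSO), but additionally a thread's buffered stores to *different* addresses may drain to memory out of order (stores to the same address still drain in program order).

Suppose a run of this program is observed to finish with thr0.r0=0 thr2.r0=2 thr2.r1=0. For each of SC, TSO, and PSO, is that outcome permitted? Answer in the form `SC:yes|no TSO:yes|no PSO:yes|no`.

SC:no TSO:no PSO:yes

outcome vector order: (thr0.r0,thr2.r0,thr2.r1)
[SC] allowed = {(0,0,0), (0,0,1), (0,0,2), (0,2,1), (0,2,2), (2,0,0), (2,0,1), (2,0,2), (2,2,1), (2,2,2)}
[TSO] allowed = {(0,0,0), (0,0,1), (0,0,2), (0,2,1), (0,2,2), (2,0,0), (2,0,1), (2,0,2), (2,2,1), (2,2,2)}
[PSO] allowed = {(0,0,0), (0,0,1), (0,0,2), (0,2,0), (0,2,1), (0,2,2), (2,0,0), (2,0,1), (2,0,2), (2,2,0), (2,2,1), (2,2,2)}
target (0,2,0) ∈ {PSO}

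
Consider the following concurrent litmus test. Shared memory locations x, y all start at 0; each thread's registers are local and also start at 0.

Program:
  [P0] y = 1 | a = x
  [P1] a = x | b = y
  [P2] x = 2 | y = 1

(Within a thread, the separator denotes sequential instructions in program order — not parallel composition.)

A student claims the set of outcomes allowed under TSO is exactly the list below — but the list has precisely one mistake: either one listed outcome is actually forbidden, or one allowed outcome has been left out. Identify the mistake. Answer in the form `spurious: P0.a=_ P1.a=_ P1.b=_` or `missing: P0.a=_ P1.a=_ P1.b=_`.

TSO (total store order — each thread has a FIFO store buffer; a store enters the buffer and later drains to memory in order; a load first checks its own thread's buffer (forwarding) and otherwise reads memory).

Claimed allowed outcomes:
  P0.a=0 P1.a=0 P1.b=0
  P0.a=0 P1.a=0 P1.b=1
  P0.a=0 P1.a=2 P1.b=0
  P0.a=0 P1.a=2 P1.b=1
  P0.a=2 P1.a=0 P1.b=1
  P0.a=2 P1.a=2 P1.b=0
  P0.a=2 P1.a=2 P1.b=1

missing: P0.a=2 P1.a=0 P1.b=0

outcome vector order: (P0.a,P1.a,P1.b)
under TSO → <0 0 0>, <0 0 1>, <0 2 0>, <0 2 1>, <2 0 0>, <2 0 1>, <2 2 0>, <2 2 1>
TSO∖claimed = {<2 0 0>}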